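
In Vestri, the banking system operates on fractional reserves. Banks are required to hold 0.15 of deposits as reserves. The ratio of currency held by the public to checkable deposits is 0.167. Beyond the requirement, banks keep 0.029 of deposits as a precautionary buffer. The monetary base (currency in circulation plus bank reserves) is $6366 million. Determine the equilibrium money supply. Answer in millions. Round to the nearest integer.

The money multiplier is m = (1 + c) / (rr + e + c) = (1 + 0.167) / (0.15 + 0.029 + 0.167) ≈ 3.37283.
So M = m × MB = 3.37283 × 6366 ≈ 21471.4358 million.

$21471 million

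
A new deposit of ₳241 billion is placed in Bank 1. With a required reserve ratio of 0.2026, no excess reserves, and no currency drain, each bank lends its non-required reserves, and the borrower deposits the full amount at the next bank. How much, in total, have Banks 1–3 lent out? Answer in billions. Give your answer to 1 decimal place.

₳467.6 billion

Bank i lends (1 − rr)^i of the original deposit: Bank 1 lends 241·0.7974 = 192.1734, Bank 2 lends 241·0.7974² ≈ 153.2391, and so on.
Summing a geometric series: total = 241·[0.7974·(1 − 0.7974^3) / (1 − 0.7974)] ≈ 467.6053 billion.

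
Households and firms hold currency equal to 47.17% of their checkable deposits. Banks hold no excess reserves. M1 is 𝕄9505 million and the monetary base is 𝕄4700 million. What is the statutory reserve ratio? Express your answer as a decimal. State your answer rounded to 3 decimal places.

0.256

Using m = M/MB = 9505/4700 ≈ 2.022340. Since m = (1 + c)/(c + rr + e), the denominator satisfies c + rr + e = (1 + c)/m = (1 + 0.4717) / 2.022340 ≈ 0.727721.
With c = 0.4717 and e = 0, the statutory reserve ratio is 0.727721 − 0.4717 − 0 = 0.256021.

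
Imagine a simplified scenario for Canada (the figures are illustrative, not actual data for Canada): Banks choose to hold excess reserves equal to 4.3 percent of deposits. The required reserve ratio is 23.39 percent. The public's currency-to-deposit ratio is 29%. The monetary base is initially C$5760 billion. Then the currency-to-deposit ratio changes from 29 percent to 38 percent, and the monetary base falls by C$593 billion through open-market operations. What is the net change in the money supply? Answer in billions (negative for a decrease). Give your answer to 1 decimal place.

-2252.4 billion

Before: m₁ = (1 + 0.29) / (0.2339 + 0.043 + 0.29) ≈ 2.275534, MB₁ = 5760, so M₁ = 2.275534 × 5760 ≈ 13107.0758 billion.
After: m₂ = (1 + 0.38) / (0.2339 + 0.043 + 0.38) ≈ 2.100776, MB₂ = 5760 − 593 = 5167, so M₂ = 2.100776 × 5167 ≈ 10854.7096 billion.
ΔM = M₂ − M₁ = 10854.7096 − 13107.0758 = -2252.3662 billion.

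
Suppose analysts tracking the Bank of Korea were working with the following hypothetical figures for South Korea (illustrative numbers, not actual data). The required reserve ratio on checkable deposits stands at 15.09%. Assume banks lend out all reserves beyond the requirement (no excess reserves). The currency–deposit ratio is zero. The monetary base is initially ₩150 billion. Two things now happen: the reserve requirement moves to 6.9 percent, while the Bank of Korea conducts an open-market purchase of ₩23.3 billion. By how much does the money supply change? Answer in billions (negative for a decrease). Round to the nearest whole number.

₩1518 billion

Before: m₁ = 1 / (0.1509) ≈ 6.6269, MB₁ = 150, so M₁ = 6.6269 × 150 = 994.035 billion.
After: m₂ = 1 / (0.069) ≈ 14.4928, MB₂ = 150 + 23.3 = 173.3, so M₂ = 14.4928 × 173.3 ≈ 2511.6022 billion.
ΔM = M₂ − M₁ = 2511.6022 − 994.035 = 1517.5672 billion.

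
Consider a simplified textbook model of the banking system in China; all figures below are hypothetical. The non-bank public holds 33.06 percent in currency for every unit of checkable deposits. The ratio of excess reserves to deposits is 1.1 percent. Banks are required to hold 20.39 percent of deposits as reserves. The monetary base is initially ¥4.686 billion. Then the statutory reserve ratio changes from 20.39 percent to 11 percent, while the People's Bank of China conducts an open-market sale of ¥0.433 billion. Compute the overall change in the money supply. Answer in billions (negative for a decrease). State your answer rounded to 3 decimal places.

Before: m₁ = (1 + 0.3306) / (0.2039 + 0.011 + 0.3306) ≈ 2.43923, MB₁ = 4.686, so M₁ = 2.43923 × 4.686 ≈ 11.4302 billion.
After: m₂ = (1 + 0.3306) / (0.11 + 0.011 + 0.3306) ≈ 2.94641, MB₂ = 4.686 − 0.433 = 4.253, so M₂ = 2.94641 × 4.253 ≈ 12.5311 billion.
ΔM = M₂ − M₁ = 12.5311 − 11.4302 = 1.1009 billion.

¥1.101 billion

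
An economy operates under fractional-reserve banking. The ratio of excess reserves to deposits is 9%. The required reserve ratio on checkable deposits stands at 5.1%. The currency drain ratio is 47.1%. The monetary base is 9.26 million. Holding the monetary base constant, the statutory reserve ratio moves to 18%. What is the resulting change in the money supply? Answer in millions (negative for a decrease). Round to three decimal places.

-3.875 million

Initially m₁ = (1 + 0.471) / (0.051 + 0.09 + 0.471) ≈ 2.40359, so M₁ = 2.40359 × 9.26 ≈ 22.2572 million.
After the change m₂ = (1 + 0.471) / (0.18 + 0.09 + 0.471) ≈ 1.98516, so M₂ = 1.98516 × 9.26 ≈ 18.3826 million.
ΔM = M₂ − M₁ = 18.3826 − 22.2572 = -3.8746 million.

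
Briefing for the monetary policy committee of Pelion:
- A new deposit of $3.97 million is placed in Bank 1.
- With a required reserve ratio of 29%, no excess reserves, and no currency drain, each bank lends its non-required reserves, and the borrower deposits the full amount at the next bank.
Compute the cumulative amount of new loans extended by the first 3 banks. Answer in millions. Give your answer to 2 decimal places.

Bank i lends (1 − rr)^i of the original deposit: Bank 1 lends 3.97·0.7100 = 2.8187, Bank 2 lends 3.97·0.7100² ≈ 2.0013, and so on.
Summing a geometric series: total = 3.97·[0.7100·(1 − 0.7100^3) / (1 − 0.7100)] ≈ 6.2409 million.

$6.24 million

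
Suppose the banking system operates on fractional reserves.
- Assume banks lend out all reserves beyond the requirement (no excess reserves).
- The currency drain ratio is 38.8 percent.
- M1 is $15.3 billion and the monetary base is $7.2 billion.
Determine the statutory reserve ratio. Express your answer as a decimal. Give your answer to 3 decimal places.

0.265

Using m = M/MB = 15.3/7.2 = 2.125000. Since m = (1 + c)/(c + rr + e), the denominator satisfies c + rr + e = (1 + c)/m = (1 + 0.388) / 2.125000 ≈ 0.653176.
With c = 0.388 and e = 0, the statutory reserve ratio is 0.653176 − 0.388 − 0 = 0.265176.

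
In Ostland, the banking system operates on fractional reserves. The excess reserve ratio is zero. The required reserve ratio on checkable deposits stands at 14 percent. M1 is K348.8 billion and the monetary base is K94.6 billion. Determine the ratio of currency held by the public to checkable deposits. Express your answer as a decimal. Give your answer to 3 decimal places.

Using m = M/MB = 348.8/94.6 ≈ 3.687104. From m = (1 + c)/(c + rr + e), rearranging gives 1 + c = m·(c + rr + e), so c·(1 − m) = m·(rr + e) − 1.
Hence c = [m·(rr + e) − 1]/(1 − m) = [3.687104 × (0.14 + 0) − 1] / (1 − 3.687104) ≈ 0.180047.

0.180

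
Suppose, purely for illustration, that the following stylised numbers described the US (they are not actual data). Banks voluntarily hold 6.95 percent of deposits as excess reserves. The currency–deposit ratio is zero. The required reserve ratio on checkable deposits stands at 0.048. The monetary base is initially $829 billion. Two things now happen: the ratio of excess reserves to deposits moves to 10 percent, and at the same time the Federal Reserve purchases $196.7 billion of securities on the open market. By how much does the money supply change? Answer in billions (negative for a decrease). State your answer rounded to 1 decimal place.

-124.9 billion

Before: m₁ = 1 / (0.048 + 0.0695) ≈ 8.510638, MB₁ = 829, so M₁ = 8.510638 × 829 ≈ 7055.3189 billion.
After: m₂ = 1 / (0.048 + 0.1) ≈ 6.756757, MB₂ = 829 + 196.7 = 1025.7, so M₂ = 6.756757 × 1025.7 ≈ 6930.4057 billion.
ΔM = M₂ − M₁ = 6930.4057 − 7055.3189 = -124.9132 billion.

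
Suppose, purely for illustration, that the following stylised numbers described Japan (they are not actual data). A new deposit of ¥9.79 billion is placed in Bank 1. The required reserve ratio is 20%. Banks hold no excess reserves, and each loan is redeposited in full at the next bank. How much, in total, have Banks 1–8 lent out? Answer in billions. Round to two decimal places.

Bank i lends (1 − rr)^i of the original deposit: Bank 1 lends 9.79·0.8000 = 7.8320, Bank 2 lends 9.79·0.8000² = 6.2656, and so on.
Summing a geometric series: total = 9.79·[0.8000·(1 − 0.8000^8) / (1 − 0.8000)] ≈ 32.5900 billion.

¥32.59 billion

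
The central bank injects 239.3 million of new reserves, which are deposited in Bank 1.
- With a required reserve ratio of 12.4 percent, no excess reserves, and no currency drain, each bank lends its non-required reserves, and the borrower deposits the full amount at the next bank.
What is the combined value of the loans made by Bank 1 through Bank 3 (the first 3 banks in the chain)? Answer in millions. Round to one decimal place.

Bank i lends (1 − rr)^i of the original deposit: Bank 1 lends 239.3·0.8760 = 209.6268, Bank 2 lends 239.3·0.8760² ≈ 183.6331, and so on.
Summing a geometric series: total = 239.3·[0.8760·(1 − 0.8760^3) / (1 − 0.8760)] ≈ 554.1225 million.

554.1 million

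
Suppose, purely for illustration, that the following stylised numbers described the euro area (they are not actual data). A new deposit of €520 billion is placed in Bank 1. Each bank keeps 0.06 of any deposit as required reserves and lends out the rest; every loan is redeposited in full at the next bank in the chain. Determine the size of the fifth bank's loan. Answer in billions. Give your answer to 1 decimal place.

Each bank lends a fraction (1 − rr) = 0.9400 of the deposit it receives, so Bank 5 receives 520·0.9400^4 and lends 520·0.9400^5 ≈ 381.6301 billion.

€381.6 billion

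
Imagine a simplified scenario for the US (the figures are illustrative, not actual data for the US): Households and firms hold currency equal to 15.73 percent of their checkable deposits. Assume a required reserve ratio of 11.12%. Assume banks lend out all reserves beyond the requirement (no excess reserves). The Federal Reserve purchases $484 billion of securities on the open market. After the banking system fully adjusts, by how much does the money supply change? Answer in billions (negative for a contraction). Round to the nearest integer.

The money multiplier is m = (1 + c) / (rr + c) = (1 + 0.1573) / (0.1112 + 0.1573) ≈ 4.3102.
The purchase adds 484 billion of base, so ΔM = m × ΔMB = 4.3102 × (+484) = 2086.1368 billion.

$2086 billion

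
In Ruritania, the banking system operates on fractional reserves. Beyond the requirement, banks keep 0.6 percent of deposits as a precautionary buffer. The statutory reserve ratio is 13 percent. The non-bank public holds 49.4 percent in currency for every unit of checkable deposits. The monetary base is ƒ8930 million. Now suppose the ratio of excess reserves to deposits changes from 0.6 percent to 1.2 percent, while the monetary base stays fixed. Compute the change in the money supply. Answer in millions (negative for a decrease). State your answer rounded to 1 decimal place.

Initially m₁ = (1 + 0.494) / (0.13 + 0.006 + 0.494) ≈ 2.371429, so M₁ = 2.371429 × 8930 ≈ 21176.861 million.
After the change m₂ = (1 + 0.494) / (0.13 + 0.012 + 0.494) ≈ 2.349057, so M₂ = 2.349057 × 8930 ≈ 20977.079 million.
ΔM = M₂ − M₁ = 20977.079 − 21176.861 = -199.782 million.

-199.8 million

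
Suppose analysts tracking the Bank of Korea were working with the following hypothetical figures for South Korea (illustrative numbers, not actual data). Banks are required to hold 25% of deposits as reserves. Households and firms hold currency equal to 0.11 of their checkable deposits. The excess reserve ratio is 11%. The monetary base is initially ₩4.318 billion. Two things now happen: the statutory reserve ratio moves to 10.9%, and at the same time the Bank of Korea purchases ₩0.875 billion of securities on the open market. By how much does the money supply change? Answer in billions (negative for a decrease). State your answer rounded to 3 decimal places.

Before: m₁ = (1 + 0.11) / (0.25 + 0.11 + 0.11) ≈ 2.36170, MB₁ = 4.318, so M₁ = 2.36170 × 4.318 ≈ 10.1978 billion.
After: m₂ = (1 + 0.11) / (0.109 + 0.11 + 0.11) ≈ 3.37386, MB₂ = 4.318 + 0.875 = 5.193, so M₂ = 3.37386 × 5.193 ≈ 17.5205 billion.
ΔM = M₂ − M₁ = 17.5205 − 10.1978 = 7.3227 billion.

₩7.323 billion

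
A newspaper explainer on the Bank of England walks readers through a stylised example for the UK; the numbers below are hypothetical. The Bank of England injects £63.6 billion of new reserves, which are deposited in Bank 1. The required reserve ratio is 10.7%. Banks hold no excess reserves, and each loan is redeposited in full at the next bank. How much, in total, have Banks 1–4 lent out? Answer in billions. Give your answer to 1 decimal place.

£193.2 billion

Bank i lends (1 − rr)^i of the original deposit: Bank 1 lends 63.6·0.8930 = 56.7948, Bank 2 lends 63.6·0.8930² ≈ 50.7178, and so on.
Summing a geometric series: total = 63.6·[0.8930·(1 − 0.8930^4) / (1 − 0.8930)] ≈ 193.2483 billion.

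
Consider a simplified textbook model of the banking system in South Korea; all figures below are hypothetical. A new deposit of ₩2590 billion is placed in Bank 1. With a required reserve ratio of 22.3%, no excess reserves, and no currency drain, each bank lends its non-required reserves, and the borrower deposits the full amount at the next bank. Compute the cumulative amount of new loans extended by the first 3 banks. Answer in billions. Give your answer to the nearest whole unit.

Bank i lends (1 − rr)^i of the original deposit: Bank 1 lends 2590·0.7770 = 2012.4300, Bank 2 lends 2590·0.7770² ≈ 1563.6581, and so on.
Summing a geometric series: total = 2590·[0.7770·(1 − 0.7770^3) / (1 − 0.7770)] ≈ 4791.0505 billion.

₩4791 billion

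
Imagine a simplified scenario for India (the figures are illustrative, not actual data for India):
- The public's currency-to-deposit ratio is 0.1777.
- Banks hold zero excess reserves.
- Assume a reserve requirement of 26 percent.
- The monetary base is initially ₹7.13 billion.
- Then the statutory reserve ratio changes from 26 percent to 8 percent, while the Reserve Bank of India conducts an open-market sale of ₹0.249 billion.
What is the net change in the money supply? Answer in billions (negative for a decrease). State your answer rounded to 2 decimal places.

Before: m₁ = (1 + 0.1777) / (0.26 + 0.1777) ≈ 2.6907, MB₁ = 7.13, so M₁ = 2.6907 × 7.13 ≈ 19.1847 billion.
After: m₂ = (1 + 0.1777) / (0.08 + 0.1777) ≈ 4.57, MB₂ = 7.13 − 0.249 = 6.881, so M₂ = 4.57 × 6.881 ≈ 31.4462 billion.
ΔM = M₂ − M₁ = 31.4462 − 19.1847 = 12.2615 billion.

₹12.26 billion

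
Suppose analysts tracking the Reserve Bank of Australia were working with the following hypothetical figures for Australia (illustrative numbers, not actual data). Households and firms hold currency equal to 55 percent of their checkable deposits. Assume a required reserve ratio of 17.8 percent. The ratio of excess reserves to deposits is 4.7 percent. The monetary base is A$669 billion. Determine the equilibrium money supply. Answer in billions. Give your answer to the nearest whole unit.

The money multiplier is m = (1 + c) / (rr + e + c) = (1 + 0.55) / (0.178 + 0.047 + 0.55) = 2.
So M = m × MB = 2 × 669 = 1338 billion.

A$1338 billion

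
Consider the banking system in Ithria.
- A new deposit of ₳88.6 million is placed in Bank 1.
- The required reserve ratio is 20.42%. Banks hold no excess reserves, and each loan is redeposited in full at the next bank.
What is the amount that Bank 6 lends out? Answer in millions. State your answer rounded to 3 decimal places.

₳22.504 million

Each bank lends a fraction (1 − rr) = 0.7958 of the deposit it receives, so Bank 6 receives 88.6·0.7958^5 and lends 88.6·0.7958^6 ≈ 22.5039 million.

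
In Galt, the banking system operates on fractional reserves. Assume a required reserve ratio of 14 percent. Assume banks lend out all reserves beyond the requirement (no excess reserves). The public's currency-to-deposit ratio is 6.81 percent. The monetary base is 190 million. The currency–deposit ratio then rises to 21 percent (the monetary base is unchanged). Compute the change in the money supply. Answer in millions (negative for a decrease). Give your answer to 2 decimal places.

Initially m₁ = (1 + 0.0681) / (0.14 + 0.0681) ≈ 5.132629, so M₁ = 5.132629 × 190 ≈ 975.1995 million.
After the change m₂ = (1 + 0.21) / (0.14 + 0.21) ≈ 3.457143, so M₂ = 3.457143 × 190 ≈ 656.8572 million.
ΔM = M₂ − M₁ = 656.8572 − 975.1995 = -318.3423 million.

-318.34 million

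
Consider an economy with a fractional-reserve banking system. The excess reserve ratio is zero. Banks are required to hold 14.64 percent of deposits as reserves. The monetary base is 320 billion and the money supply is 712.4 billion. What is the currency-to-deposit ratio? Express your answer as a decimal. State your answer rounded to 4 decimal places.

0.5497

Using m = M/MB = 712.4/320 = 2.226250. From m = (1 + c)/(c + rr + e), rearranging gives 1 + c = m·(c + rr + e), so c·(1 − m) = m·(rr + e) − 1.
Hence c = [m·(rr + e) − 1]/(1 − m) = [2.226250 × (0.1464 + 0) − 1] / (1 − 2.226250) ≈ 0.549706.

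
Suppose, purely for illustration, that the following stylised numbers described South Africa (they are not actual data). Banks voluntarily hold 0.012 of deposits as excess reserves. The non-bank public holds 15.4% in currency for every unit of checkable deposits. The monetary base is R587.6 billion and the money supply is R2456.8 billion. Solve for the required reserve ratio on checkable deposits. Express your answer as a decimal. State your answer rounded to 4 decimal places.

Using m = M/MB = 2456.8/587.6 ≈ 4.181076. Since m = (1 + c)/(c + rr + e), the denominator satisfies c + rr + e = (1 + c)/m = (1 + 0.154) / 4.181076 ≈ 0.276006.
With c = 0.154 and e = 0.012, the required reserve ratio on checkable deposits is 0.276006 − 0.154 − 0.012 = 0.110006.

0.1100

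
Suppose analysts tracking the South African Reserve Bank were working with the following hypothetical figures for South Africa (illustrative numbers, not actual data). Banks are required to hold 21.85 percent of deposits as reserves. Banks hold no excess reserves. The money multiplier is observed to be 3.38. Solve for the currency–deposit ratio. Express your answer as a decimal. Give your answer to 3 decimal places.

0.110

Using m = 3.38. From m = (1 + c)/(c + rr + e), rearranging gives 1 + c = m·(c + rr + e), so c·(1 − m) = m·(rr + e) − 1.
Hence c = [m·(rr + e) − 1]/(1 − m) = [3.38 × (0.2185 + 0) − 1] / (1 − 3.38) ≈ 0.109861.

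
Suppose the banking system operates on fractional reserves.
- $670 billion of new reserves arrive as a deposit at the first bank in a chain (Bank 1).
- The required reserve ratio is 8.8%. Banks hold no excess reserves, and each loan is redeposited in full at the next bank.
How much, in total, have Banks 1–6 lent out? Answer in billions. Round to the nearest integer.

$2948 billion

Bank i lends (1 − rr)^i of the original deposit: Bank 1 lends 670·0.9120 = 611.0400, Bank 2 lends 670·0.9120² ≈ 557.2685, and so on.
Summing a geometric series: total = 670·[0.9120·(1 − 0.9120^6) / (1 − 0.9120)] ≈ 2948.2756 billion.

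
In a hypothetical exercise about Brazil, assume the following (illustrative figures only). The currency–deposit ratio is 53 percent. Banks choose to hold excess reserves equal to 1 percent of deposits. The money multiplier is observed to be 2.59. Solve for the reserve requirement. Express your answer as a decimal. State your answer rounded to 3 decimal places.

Using m = 2.59. Since m = (1 + c)/(c + rr + e), the denominator satisfies c + rr + e = (1 + c)/m = (1 + 0.53) / 2.59 ≈ 0.590734.
With c = 0.53 and e = 0.01, the reserve requirement is 0.590734 − 0.53 − 0.01 = 0.050734.

0.051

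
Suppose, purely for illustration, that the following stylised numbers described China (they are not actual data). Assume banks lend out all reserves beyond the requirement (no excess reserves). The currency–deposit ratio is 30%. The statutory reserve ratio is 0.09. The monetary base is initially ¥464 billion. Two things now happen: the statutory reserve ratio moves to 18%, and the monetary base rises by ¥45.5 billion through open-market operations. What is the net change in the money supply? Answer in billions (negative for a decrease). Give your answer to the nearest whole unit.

Before: m₁ = (1 + 0.3) / (0.09 + 0.3) ≈ 3.3333, MB₁ = 464, so M₁ = 3.3333 × 464 = 1546.6512 billion.
After: m₂ = (1 + 0.3) / (0.18 + 0.3) ≈ 2.7083, MB₂ = 464 + 45.5 = 509.5, so M₂ = 2.7083 × 509.5 ≈ 1379.8789 billion.
ΔM = M₂ − M₁ = 1379.8789 − 1546.6512 = -166.7723 billion.

-167 billion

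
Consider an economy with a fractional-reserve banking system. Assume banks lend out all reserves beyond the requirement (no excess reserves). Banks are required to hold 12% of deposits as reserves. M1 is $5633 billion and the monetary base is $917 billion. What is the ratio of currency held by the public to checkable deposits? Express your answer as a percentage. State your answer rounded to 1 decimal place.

Using m = M/MB = 5633/917 ≈ 6.142857. From m = (1 + c)/(c + rr + e), rearranging gives 1 + c = m·(c + rr + e), so c·(1 − m) = m·(rr + e) − 1.
Hence c = [m·(rr + e) − 1]/(1 − m) = [6.142857 × (0.12 + 0) − 1] / (1 − 6.142857) ≈ 0.051111.

5.1%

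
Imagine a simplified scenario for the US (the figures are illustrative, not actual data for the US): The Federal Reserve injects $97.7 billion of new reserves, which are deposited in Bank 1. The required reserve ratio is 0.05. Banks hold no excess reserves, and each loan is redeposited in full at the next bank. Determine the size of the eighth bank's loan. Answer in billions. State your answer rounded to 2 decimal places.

$64.82 billion

Each bank lends a fraction (1 − rr) = 0.9500 of the deposit it receives, so Bank 8 receives 97.7·0.9500^7 and lends 97.7·0.9500^8 ≈ 64.8162 billion.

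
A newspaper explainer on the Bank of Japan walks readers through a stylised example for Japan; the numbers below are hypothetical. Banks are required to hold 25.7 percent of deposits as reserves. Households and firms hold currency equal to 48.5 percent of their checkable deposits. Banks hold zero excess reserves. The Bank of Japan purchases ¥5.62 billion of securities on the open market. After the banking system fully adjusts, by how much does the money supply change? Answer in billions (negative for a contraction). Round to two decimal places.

The money multiplier is m = (1 + c) / (rr + c) = (1 + 0.485) / (0.257 + 0.485) ≈ 2.0013.
The purchase adds 5.62 billion of base, so ΔM = m × ΔMB = 2.0013 × (+5.62) ≈ 11.2473 billion.

¥11.25 billion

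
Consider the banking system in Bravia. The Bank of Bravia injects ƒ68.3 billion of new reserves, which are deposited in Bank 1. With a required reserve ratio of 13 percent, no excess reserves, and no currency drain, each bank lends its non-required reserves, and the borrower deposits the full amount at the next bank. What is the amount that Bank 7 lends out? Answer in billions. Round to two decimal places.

ƒ25.77 billion

Each bank lends a fraction (1 − rr) = 0.8700 of the deposit it receives, so Bank 7 receives 68.3·0.8700^6 and lends 68.3·0.8700^7 ≈ 25.7665 billion.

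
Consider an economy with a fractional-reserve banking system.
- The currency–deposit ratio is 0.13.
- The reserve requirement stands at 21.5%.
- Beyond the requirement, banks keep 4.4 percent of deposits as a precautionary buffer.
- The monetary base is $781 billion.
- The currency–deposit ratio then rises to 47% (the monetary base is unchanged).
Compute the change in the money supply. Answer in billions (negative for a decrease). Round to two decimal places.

-693.86 billion

Initially m₁ = (1 + 0.13) / (0.215 + 0.044 + 0.13) ≈ 2.904884, so M₁ = 2.904884 × 781 ≈ 2268.7144 billion.
After the change m₂ = (1 + 0.47) / (0.215 + 0.044 + 0.47) ≈ 2.016461, so M₂ = 2.016461 × 781 ≈ 1574.856 billion.
ΔM = M₂ − M₁ = 1574.856 − 2268.7144 = -693.8584 billion.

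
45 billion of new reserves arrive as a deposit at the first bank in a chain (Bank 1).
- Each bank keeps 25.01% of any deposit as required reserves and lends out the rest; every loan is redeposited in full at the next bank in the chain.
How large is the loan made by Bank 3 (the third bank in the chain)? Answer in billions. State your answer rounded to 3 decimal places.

Each bank lends a fraction (1 − rr) = 0.7499 of the deposit it receives, so Bank 3 receives 45·0.7499^2 and lends 45·0.7499^3 ≈ 18.9768 billion.

18.977 billion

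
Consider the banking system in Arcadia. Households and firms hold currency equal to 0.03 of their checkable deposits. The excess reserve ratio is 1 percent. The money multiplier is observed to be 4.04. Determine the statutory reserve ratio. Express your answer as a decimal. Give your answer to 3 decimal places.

Using m = 4.04. Since m = (1 + c)/(c + rr + e), the denominator satisfies c + rr + e = (1 + c)/m = (1 + 0.03) / 4.04 ≈ 0.254950.
With c = 0.03 and e = 0.01, the statutory reserve ratio is 0.254950 − 0.03 − 0.01 = 0.21495.

0.215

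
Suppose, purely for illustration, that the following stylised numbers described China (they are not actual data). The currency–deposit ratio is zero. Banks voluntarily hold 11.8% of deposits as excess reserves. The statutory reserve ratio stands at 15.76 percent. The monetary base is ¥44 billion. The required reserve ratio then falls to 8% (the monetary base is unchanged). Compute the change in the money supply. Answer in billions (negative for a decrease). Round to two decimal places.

Initially m₁ = 1 / (0.1576 + 0.118) ≈ 3.62845, so M₁ = 3.62845 × 44 = 159.6518 billion.
After the change m₂ = 1 / (0.08 + 0.118) ≈ 5.05051, so M₂ = 5.05051 × 44 ≈ 222.2224 billion.
ΔM = M₂ − M₁ = 222.2224 − 159.6518 = 62.5706 billion.

¥62.57 billion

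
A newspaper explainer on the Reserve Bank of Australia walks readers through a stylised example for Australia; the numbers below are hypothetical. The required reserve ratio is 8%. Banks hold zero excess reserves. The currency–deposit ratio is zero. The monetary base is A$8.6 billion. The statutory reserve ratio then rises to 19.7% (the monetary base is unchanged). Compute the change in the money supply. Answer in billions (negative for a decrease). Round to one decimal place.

Initially m₁ = 1 / (0.08) = 12.5, so M₁ = 12.5 × 8.6 = 107.5 billion.
After the change m₂ = 1 / (0.197) ≈ 5.0761, so M₂ = 5.0761 × 8.6 ≈ 43.6545 billion.
ΔM = M₂ − M₁ = 43.6545 − 107.5 = -63.8455 billion.

-63.8 billion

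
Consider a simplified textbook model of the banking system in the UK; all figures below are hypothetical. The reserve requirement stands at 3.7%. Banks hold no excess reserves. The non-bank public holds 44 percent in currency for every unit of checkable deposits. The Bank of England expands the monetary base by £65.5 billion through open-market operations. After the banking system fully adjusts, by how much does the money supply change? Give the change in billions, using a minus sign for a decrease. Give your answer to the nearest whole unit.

£198 billion

The money multiplier is m = (1 + c) / (rr + c) = (1 + 0.44) / (0.037 + 0.44) ≈ 3.0189.
The purchase adds 65.5 billion of base, so ΔM = m × ΔMB = 3.0189 × (+65.5) ≈ 197.7379 billion.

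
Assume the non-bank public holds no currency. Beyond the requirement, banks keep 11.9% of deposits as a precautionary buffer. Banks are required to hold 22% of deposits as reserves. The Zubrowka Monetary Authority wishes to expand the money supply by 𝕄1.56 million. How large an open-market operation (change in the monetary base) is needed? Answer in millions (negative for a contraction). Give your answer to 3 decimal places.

𝕄0.529 million

The money multiplier is m = 1 / (rr + e) = 1 / (0.22 + 0.119) ≈ 2.94985.
ΔMB = ΔM / m = (+1.56) / 2.94985 ≈ 0.5288 million.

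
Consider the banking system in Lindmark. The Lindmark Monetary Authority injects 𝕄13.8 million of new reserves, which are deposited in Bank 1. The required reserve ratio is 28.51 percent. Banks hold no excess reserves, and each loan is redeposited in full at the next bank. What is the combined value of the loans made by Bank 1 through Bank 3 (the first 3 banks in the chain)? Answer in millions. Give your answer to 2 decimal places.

Bank i lends (1 − rr)^i of the original deposit: Bank 1 lends 13.8·0.7149 ≈ 9.8656, Bank 2 lends 13.8·0.7149² ≈ 7.0529, and so on.
Summing a geometric series: total = 13.8·[0.7149·(1 − 0.7149^3) / (1 − 0.7149)] ≈ 21.9607 million.

𝕄21.96 million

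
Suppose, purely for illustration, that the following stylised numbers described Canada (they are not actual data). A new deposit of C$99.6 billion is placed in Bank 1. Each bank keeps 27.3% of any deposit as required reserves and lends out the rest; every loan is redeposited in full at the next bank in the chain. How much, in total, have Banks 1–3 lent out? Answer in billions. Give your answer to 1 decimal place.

C$163.3 billion

Bank i lends (1 − rr)^i of the original deposit: Bank 1 lends 99.6·0.7270 = 72.4092, Bank 2 lends 99.6·0.7270² ≈ 52.6415, and so on.
Summing a geometric series: total = 99.6·[0.7270·(1 − 0.7270^3) / (1 − 0.7270)] ≈ 163.3211 billion.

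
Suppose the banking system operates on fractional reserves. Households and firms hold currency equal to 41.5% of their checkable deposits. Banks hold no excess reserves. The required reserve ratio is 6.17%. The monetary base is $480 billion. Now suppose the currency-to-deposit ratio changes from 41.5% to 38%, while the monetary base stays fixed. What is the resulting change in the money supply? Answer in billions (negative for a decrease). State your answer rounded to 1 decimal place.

Initially m₁ = (1 + 0.415) / (0.0617 + 0.415) ≈ 2.96832, so M₁ = 2.96832 × 480 = 1424.7936 billion.
After the change m₂ = (1 + 0.38) / (0.0617 + 0.38) ≈ 3.12429, so M₂ = 3.12429 × 480 = 1499.6592 billion.
ΔM = M₂ − M₁ = 1499.6592 − 1424.7936 = 74.8656 billion.

$74.9 billion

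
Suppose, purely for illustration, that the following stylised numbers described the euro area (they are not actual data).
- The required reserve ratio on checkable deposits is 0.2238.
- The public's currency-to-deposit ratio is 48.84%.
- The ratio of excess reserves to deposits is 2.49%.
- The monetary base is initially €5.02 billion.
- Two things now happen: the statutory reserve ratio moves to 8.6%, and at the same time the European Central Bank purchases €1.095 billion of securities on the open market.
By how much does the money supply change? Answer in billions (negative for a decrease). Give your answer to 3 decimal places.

€5.050 billion

Before: m₁ = (1 + 0.4884) / (0.2238 + 0.0249 + 0.4884) ≈ 2.01926, MB₁ = 5.02, so M₁ = 2.01926 × 5.02 ≈ 10.1367 billion.
After: m₂ = (1 + 0.4884) / (0.086 + 0.0249 + 0.4884) ≈ 2.48356, MB₂ = 5.02 + 1.095 = 6.115, so M₂ = 2.48356 × 6.115 ≈ 15.187 billion.
ΔM = M₂ − M₁ = 15.187 − 10.1367 = 5.0503 billion.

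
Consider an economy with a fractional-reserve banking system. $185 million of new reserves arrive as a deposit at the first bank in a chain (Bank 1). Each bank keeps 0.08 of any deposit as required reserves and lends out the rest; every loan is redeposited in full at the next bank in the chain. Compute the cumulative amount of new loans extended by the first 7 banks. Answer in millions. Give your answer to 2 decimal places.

Bank i lends (1 − rr)^i of the original deposit: Bank 1 lends 185·0.9200 = 170.2000, Bank 2 lends 185·0.9200² = 156.5840, and so on.
Summing a geometric series: total = 185·[0.9200·(1 − 0.9200^7) / (1 − 0.9200)] ≈ 940.6814 million.

$940.68 million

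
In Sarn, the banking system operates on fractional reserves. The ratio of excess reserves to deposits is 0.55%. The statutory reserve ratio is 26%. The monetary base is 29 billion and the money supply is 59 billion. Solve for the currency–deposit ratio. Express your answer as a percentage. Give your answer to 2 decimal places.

44.45%

Using m = M/MB = 59/29 ≈ 2.034483. From m = (1 + c)/(c + rr + e), rearranging gives 1 + c = m·(c + rr + e), so c·(1 − m) = m·(rr + e) − 1.
Hence c = [m·(rr + e) − 1]/(1 − m) = [2.034483 × (0.26 + 0.0055) − 1] / (1 − 2.034483) ≈ 0.444517.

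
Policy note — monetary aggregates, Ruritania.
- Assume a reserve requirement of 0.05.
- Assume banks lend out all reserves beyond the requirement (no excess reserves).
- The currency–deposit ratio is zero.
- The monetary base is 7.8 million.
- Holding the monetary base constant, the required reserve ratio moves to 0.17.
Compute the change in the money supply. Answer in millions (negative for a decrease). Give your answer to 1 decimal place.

-110.1 million

Initially m₁ = 1 / (0.05) = 20, so M₁ = 20 × 7.8 = 156 million.
After the change m₂ = 1 / (0.17) ≈ 5.8824, so M₂ = 5.8824 × 7.8 ≈ 45.8827 million.
ΔM = M₂ − M₁ = 45.8827 − 156 = -110.1173 million.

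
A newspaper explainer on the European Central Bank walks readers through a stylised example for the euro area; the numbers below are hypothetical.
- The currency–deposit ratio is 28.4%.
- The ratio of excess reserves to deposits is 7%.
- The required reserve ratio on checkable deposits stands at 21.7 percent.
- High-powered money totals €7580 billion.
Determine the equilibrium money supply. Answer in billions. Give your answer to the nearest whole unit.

€17045 billion

The money multiplier is m = (1 + c) / (rr + e + c) = (1 + 0.284) / (0.217 + 0.07 + 0.284) ≈ 2.24869.
So M = m × MB = 2.24869 × 7580 = 17045.0702 billion.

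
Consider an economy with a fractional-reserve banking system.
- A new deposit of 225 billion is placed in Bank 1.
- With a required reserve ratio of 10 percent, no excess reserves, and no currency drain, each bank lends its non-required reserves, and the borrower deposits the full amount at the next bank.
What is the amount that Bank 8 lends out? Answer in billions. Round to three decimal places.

96.855 billion

Each bank lends a fraction (1 − rr) = 0.9000 of the deposit it receives, so Bank 8 receives 225·0.9000^7 and lends 225·0.9000^8 ≈ 96.8551 billion.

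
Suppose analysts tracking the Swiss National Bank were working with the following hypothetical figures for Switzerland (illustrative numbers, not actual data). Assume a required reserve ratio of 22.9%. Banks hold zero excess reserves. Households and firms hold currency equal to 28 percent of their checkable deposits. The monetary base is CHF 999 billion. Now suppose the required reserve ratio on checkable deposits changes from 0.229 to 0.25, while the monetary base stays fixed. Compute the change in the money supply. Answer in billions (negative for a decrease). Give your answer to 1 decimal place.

Initially m₁ = (1 + 0.28) / (0.229 + 0.28) ≈ 2.51473, so M₁ = 2.51473 × 999 ≈ 2512.2153 billion.
After the change m₂ = (1 + 0.28) / (0.25 + 0.28) ≈ 2.41509, so M₂ = 2.41509 × 999 ≈ 2412.6749 billion.
ΔM = M₂ − M₁ = 2412.6749 − 2512.2153 = -99.5404 billion.

-99.5 billion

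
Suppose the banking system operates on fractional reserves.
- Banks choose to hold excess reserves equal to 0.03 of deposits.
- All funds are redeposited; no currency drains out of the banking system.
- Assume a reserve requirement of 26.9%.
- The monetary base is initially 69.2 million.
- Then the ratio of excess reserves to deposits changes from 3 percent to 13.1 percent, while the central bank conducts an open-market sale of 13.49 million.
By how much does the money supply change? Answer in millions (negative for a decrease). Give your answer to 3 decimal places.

-92.163 million

Before: m₁ = 1 / (0.269 + 0.03) ≈ 3.344482, MB₁ = 69.2, so M₁ = 3.344482 × 69.2 ≈ 231.4382 million.
After: m₂ = 1 / (0.269 + 0.131) = 2.5, MB₂ = 69.2 − 13.49 = 55.71, so M₂ = 2.5 × 55.71 = 139.275 million.
ΔM = M₂ − M₁ = 139.275 − 231.4382 = -92.1632 million.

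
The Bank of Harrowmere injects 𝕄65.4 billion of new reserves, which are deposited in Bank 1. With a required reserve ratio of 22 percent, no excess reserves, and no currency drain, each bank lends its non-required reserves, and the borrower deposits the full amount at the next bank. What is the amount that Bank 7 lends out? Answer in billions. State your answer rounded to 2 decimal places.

Each bank lends a fraction (1 − rr) = 0.7800 of the deposit it receives, so Bank 7 receives 65.4·0.7800^6 and lends 65.4·0.7800^7 ≈ 11.4879 billion.

𝕄11.49 billion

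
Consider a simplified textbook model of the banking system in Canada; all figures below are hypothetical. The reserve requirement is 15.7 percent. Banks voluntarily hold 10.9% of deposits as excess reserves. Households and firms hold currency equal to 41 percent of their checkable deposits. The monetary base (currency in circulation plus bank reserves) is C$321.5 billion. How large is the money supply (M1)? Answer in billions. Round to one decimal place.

The money multiplier is m = (1 + c) / (rr + e + c) = (1 + 0.41) / (0.157 + 0.109 + 0.41) ≈ 2.08580.
So M = m × MB = 2.08580 × 321.5 = 670.5847 billion.

C$670.6 billion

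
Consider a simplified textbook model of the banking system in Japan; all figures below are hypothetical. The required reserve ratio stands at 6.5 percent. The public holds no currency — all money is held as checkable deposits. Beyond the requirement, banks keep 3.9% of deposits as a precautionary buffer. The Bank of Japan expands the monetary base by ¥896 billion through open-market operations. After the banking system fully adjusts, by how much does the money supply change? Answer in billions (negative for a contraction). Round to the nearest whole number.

The money multiplier is m = 1 / (rr + e) = 1 / (0.065 + 0.039) ≈ 9.6154.
The purchase adds 896 billion of base, so ΔM = m × ΔMB = 9.6154 × (+896) = 8615.3984 billion.

¥8615 billion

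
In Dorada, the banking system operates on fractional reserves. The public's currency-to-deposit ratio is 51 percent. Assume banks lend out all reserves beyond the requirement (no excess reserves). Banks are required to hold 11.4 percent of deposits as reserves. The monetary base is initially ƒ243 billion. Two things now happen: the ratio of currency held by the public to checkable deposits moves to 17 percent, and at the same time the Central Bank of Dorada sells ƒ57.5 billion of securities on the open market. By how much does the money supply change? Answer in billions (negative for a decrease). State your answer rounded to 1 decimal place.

ƒ176.2 billion

Before: m₁ = (1 + 0.51) / (0.114 + 0.51) ≈ 2.41987, MB₁ = 243, so M₁ = 2.41987 × 243 ≈ 588.0284 billion.
After: m₂ = (1 + 0.17) / (0.114 + 0.17) ≈ 4.11972, MB₂ = 243 − 57.5 = 185.5, so M₂ = 4.11972 × 185.5 ≈ 764.2081 billion.
ΔM = M₂ − M₁ = 764.2081 − 588.0284 = 176.1797 billion.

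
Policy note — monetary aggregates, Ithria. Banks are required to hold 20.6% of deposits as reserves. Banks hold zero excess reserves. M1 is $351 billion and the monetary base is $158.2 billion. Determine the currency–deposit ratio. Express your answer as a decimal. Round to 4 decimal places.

Using m = M/MB = 351/158.2 ≈ 2.218710. From m = (1 + c)/(c + rr + e), rearranging gives 1 + c = m·(c + rr + e), so c·(1 − m) = m·(rr + e) − 1.
Hence c = [m·(rr + e) − 1]/(1 − m) = [2.218710 × (0.206 + 0) − 1] / (1 − 2.218710) ≈ 0.445509.

0.4455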